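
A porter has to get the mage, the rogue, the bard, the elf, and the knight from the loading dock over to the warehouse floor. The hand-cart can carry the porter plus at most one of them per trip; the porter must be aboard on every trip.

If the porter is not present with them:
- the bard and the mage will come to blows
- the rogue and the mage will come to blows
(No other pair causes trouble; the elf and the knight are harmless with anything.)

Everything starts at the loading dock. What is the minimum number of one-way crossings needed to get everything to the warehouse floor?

11

Counting alone: the porter can take at most 1 across per trip to the warehouse floor, so moving all 5 needs at least 5 loaded trips out, with a return between consecutive ones — at least 9 crossings.
The safety rule pushes this higher. Following every safe sequence of crossings, the most of the 5 that can be at the warehouse floor as the hand-cart arrives there on crossing 9 is 4 — never all 5.
So no plan with fewer than 11 crossings exists, and this one achieves 11:
1. Porter goes to the warehouse floor with the mage.
2. Porter goes back to the loading dock alone.
3. Porter goes to the warehouse floor with the rogue.
4. Porter goes back to the loading dock with the mage.
5. Porter goes to the warehouse floor with the bard.
6. Porter goes back to the loading dock alone.
7. Porter goes to the warehouse floor with the elf.
8. Porter goes back to the loading dock alone.
9. Porter goes to the warehouse floor with the knight.
10. Porter goes back to the loading dock alone.
11. Porter goes to the warehouse floor with the mage.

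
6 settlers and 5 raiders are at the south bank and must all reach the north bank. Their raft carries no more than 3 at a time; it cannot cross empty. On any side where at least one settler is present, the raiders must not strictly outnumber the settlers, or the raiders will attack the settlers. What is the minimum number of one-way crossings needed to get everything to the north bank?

9

Counting alone: each trip to the north bank takes at most 3 across and each return brings at least 1 back, so after t trips out (and t−1 returns) at most 3t − (t−1) of the 11 are across; that first reaches 11 at t = 5, so at least 9 crossings are needed.
The plan below uses exactly 9 crossings, so it is optimal:
1. 3 raiders → the north bank.  (the south bank: 6S 2R; the north bank: 0S 3R)
2. 1 raider ← the south bank.  (the south bank: 6S 3R; the north bank: 0S 2R)
3. 3 settlers → the north bank.  (the south bank: 3S 3R; the north bank: 3S 2R)
4. 1 settler ← the south bank.  (the south bank: 4S 3R; the north bank: 2S 2R)
5. 2 settlers and 1 raider → the north bank.  (the south bank: 2S 2R; the north bank: 4S 3R)
6. 1 settler ← the south bank.  (the south bank: 3S 2R; the north bank: 3S 3R)
7. 2 settlers and 1 raider → the north bank.  (the south bank: 1S 1R; the north bank: 5S 4R)
8. 1 settler ← the south bank.  (the south bank: 2S 1R; the north bank: 4S 4R)
9. 2 settlers and 1 raider → the north bank.  (the south bank: 0S 0R; the north bank: 6S 5R)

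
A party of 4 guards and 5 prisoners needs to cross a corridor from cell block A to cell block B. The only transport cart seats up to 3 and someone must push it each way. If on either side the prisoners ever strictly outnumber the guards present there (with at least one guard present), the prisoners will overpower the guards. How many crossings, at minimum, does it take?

impossible

The prisoners already outnumber the guards at cell block A before anyone moves, so the starting position itself is disallowed.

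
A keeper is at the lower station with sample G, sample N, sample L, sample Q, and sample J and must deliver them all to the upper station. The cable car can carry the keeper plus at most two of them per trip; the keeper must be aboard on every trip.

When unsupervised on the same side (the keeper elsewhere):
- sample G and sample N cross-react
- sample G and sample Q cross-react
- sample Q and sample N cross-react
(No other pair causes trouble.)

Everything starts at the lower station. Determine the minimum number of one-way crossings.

7

Counting alone: the keeper can take at most 2 across per trip to the upper station, so moving all 5 needs at least 3 loaded trips out, with a return between consecutive ones — at least 5 crossings.
The safety rule pushes this higher. Following every safe sequence of crossings, the most of the 5 that can be at the upper station as the cable car arrives there on crossing 5 is 4 — never all 5.
So no plan with fewer than 7 crossings exists, and this one achieves 7:
1. Keeper goes to the upper station with sample G and sample N.  [the lower station: sample J, sample L, sample Q | the upper station: sample G, sample N]
2. Keeper goes back to the lower station with sample G.  [the lower station: sample G, sample J, sample L, sample Q | the upper station: sample N]
3. Keeper goes to the upper station with sample G and sample L.  [the lower station: sample J, sample Q | the upper station: sample G, sample L, sample N]
4. Keeper goes back to the lower station with sample G.  [the lower station: sample G, sample J, sample Q | the upper station: sample L, sample N]
5. Keeper goes to the upper station with sample G and sample J.  [the lower station: sample Q | the upper station: sample G, sample J, sample L, sample N]
6. Keeper goes back to the lower station with sample G.  [the lower station: sample G, sample Q | the upper station: sample J, sample L, sample N]
7. Keeper goes to the upper station with sample G and sample Q.  [the lower station: — | the upper station: sample G, sample J, sample L, sample N, sample Q]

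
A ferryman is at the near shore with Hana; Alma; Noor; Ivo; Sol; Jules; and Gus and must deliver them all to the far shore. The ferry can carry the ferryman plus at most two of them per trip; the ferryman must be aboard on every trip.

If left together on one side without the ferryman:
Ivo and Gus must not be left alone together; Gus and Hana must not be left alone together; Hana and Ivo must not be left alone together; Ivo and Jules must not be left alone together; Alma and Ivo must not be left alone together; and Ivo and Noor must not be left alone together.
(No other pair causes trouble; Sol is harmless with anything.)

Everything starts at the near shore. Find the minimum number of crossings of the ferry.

Counting alone: the ferryman can take at most 2 across per trip to the far shore, so moving all 7 needs at least 4 loaded trips out, with a return between consecutive ones — at least 7 crossings.
The safety rule pushes this higher. Following every safe sequence of crossings, the most of the 7 that can be at the far shore as the ferry arrives there on crossings 7, 9 is 5, 6 respectively — never all 7.
So no plan with fewer than 11 crossings exists, and this one achieves 11:
1. Ferryman goes to the far shore with Hana and Ivo.
2. Ferryman goes back to the near shore with Hana.
3. Ferryman goes to the far shore with Alma and Hana.
4. Ferryman goes back to the near shore with Ivo.
5. Ferryman goes to the far shore with Ivo and Noor.
6. Ferryman goes back to the near shore with Ivo.
7. Ferryman goes to the far shore with Ivo and Sol.
8. Ferryman goes back to the near shore with Ivo.
9. Ferryman goes to the far shore with Ivo and Jules.
10. Ferryman goes back to the near shore with Ivo.
11. Ferryman goes to the far shore with Gus and Ivo.

11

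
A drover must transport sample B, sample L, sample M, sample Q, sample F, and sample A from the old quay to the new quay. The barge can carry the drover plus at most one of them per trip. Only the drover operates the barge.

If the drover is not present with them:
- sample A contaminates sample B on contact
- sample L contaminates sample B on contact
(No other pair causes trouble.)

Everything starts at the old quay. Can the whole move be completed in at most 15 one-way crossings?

Yes

Yes — this plan uses 13 crossings (≤ 15):
1. Drover goes to the new quay with sample B.  [the old quay: sample A, sample F, sample L, sample M, sample Q | the new quay: sample B]
2. Drover goes back to the old quay alone.  [the old quay: sample A, sample F, sample L, sample M, sample Q | the new quay: sample B]
3. Drover goes to the new quay with sample L.  [the old quay: sample A, sample F, sample M, sample Q | the new quay: sample B, sample L]
4. Drover goes back to the old quay with sample B.  [the old quay: sample A, sample B, sample F, sample M, sample Q | the new quay: sample L]
5. Drover goes to the new quay with sample A.  [the old quay: sample B, sample F, sample M, sample Q | the new quay: sample A, sample L]
6. Drover goes back to the old quay alone.  [the old quay: sample B, sample F, sample M, sample Q | the new quay: sample A, sample L]
7. Drover goes to the new quay with sample M.  [the old quay: sample B, sample F, sample Q | the new quay: sample A, sample L, sample M]
8. Drover goes back to the old quay alone.  [the old quay: sample B, sample F, sample Q | the new quay: sample A, sample L, sample M]
9. Drover goes to the new quay with sample Q.  [the old quay: sample B, sample F | the new quay: sample A, sample L, sample M, sample Q]
10. Drover goes back to the old quay alone.  [the old quay: sample B, sample F | the new quay: sample A, sample L, sample M, sample Q]
11. Drover goes to the new quay with sample F.  [the old quay: sample B | the new quay: sample A, sample F, sample L, sample M, sample Q]
12. Drover goes back to the old quay alone.  [the old quay: sample B | the new quay: sample A, sample F, sample L, sample M, sample Q]
13. Drover goes to the new quay with sample B.  [the old quay: — | the new quay: sample A, sample B, sample F, sample L, sample M, sample Q]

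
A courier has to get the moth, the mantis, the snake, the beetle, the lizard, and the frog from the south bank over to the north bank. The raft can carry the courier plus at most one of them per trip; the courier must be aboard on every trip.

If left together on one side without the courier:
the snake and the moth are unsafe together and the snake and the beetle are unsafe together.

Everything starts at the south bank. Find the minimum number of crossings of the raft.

Counting alone: the courier can take at most 1 across per trip to the north bank, so moving all 6 needs at least 6 loaded trips out, with a return between consecutive ones — at least 11 crossings.
The safety rule pushes this higher. Following every safe sequence of crossings, the most of the 6 that can be at the north bank as the raft arrives there on crossing 11 is 5 — never all 6.
So no plan with fewer than 13 crossings exists, and this one achieves 13:
1. Courier goes to the north bank with the snake.
2. Courier goes back to the south bank alone.
3. Courier goes to the north bank with the moth.
4. Courier goes back to the south bank with the snake.
5. Courier goes to the north bank with the beetle.
6. Courier goes back to the south bank alone.
7. Courier goes to the north bank with the mantis.
8. Courier goes back to the south bank alone.
9. Courier goes to the north bank with the lizard.
10. Courier goes back to the south bank alone.
11. Courier goes to the north bank with the frog.
12. Courier goes back to the south bank alone.
13. Courier goes to the north bank with the snake.

13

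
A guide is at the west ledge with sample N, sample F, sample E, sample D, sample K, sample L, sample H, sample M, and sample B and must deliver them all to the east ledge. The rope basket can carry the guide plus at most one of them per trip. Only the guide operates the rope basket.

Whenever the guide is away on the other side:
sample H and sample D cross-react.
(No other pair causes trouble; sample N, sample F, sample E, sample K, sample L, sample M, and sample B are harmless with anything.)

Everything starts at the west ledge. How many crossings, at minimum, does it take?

17

Counting alone: the guide can take at most 1 across per trip to the east ledge, so moving all 9 needs at least 9 loaded trips out, with a return between consecutive ones — at least 17 crossings.
The plan below uses exactly 17 crossings, so it is optimal:
1. Guide goes to the east ledge with sample D.
2. Guide goes back to the west ledge alone.
3. Guide goes to the east ledge with sample N.
4. Guide goes back to the west ledge alone.
5. Guide goes to the east ledge with sample F.
6. Guide goes back to the west ledge alone.
7. Guide goes to the east ledge with sample E.
8. Guide goes back to the west ledge alone.
9. Guide goes to the east ledge with sample K.
10. Guide goes back to the west ledge alone.
11. Guide goes to the east ledge with sample L.
12. Guide goes back to the west ledge alone.
13. Guide goes to the east ledge with sample M.
14. Guide goes back to the west ledge alone.
15. Guide goes to the east ledge with sample B.
16. Guide goes back to the west ledge alone.
17. Guide goes to the east ledge with sample H.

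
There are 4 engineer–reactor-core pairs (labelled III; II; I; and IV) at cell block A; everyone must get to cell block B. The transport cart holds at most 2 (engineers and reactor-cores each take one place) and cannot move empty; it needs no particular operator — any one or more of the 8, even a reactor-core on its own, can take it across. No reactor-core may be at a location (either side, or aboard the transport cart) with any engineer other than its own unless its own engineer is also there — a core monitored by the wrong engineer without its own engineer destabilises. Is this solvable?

No

Following every safe sequence of crossings from the start, the most of the 8 that can be at cell block B as the transport cart arrives there on crossings 1, 3, 5 is 2, 3, 4 respectively; the best ever achieved is 4 of 8.
From crossing 7 on, no configuration arises that was not already reachable earlier: only 44 distinct safe configurations (who is on which side, and where the transport cart is) can ever be reached, none of them has everyone across, and every continuation just revisits them. So no valid plan exists.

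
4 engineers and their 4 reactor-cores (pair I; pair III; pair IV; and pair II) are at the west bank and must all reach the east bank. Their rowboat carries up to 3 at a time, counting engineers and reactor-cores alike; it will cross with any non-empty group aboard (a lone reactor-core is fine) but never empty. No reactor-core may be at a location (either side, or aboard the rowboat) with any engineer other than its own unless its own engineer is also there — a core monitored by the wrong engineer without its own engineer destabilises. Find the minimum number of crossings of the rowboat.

Counting alone: each trip to the east bank takes at most 3 across and each return brings at least 1 back, so after t trips out (and t−1 returns) at most 3t − (t−1) of the 8 are across; that first reaches 8 at t = 4, so at least 7 crossings are needed.
The safety rule pushes this higher. Following every safe sequence of crossings, the most of the 8 that can be at the east bank as the rowboat arrives there on crossing 7 is 7 — never all 8.
So no plan with fewer than 9 crossings exists, and this one achieves 9:
1. engineer I and reactor-core I cross → the east bank.
2. engineer I crosses ← the west bank.
3. engineer I, engineer III, and reactor-core III cross → the east bank.
4. engineer I and reactor-core I cross ← the west bank.
5. engineer I, engineer II, and engineer IV cross → the east bank.
6. reactor-core III crosses ← the west bank.
7. reactor-core I and reactor-core III cross → the east bank.
8. reactor-core I crosses ← the west bank.
9. reactor-core I, reactor-core II, and reactor-core IV cross → the east bank.

9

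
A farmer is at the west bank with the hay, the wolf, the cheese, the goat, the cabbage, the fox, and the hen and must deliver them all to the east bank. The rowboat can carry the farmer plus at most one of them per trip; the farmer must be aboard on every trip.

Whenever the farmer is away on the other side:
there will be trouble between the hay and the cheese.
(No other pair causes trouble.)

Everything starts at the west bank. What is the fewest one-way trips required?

Counting alone: the farmer can take at most 1 across per trip to the east bank, so moving all 7 needs at least 7 loaded trips out, with a return between consecutive ones — at least 13 crossings.
The plan below uses exactly 13 crossings, so it is optimal:
1. Farmer goes to the east bank with the hay.
2. Farmer goes back to the west bank alone.
3. Farmer goes to the east bank with the wolf.
4. Farmer goes back to the west bank alone.
5. Farmer goes to the east bank with the goat.
6. Farmer goes back to the west bank alone.
7. Farmer goes to the east bank with the cabbage.
8. Farmer goes back to the west bank alone.
9. Farmer goes to the east bank with the fox.
10. Farmer goes back to the west bank alone.
11. Farmer goes to the east bank with the hen.
12. Farmer goes back to the west bank alone.
13. Farmer goes to the east bank with the cheese.

13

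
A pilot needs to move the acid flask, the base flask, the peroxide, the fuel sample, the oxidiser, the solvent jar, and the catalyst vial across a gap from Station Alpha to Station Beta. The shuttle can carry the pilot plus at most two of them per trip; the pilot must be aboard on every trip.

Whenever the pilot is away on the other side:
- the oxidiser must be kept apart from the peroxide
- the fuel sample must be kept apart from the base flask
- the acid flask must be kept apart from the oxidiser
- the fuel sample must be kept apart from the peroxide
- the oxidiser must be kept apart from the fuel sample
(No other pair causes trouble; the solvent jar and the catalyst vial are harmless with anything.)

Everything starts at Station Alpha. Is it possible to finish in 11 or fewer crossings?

Yes

Yes — this plan uses 11 crossings (≤ 11):
1. Pilot goes to Station Beta with the fuel sample and the oxidiser.
2. Pilot goes back to Station Alpha with the fuel sample.
3. Pilot goes to Station Beta with the acid flask and the fuel sample.
4. Pilot goes back to Station Alpha with the oxidiser.
5. Pilot goes to Station Beta with the base flask and the peroxide.
6. Pilot goes back to Station Alpha with the fuel sample.
7. Pilot goes to Station Beta with the fuel sample and the solvent jar.
8. Pilot goes back to Station Alpha with the fuel sample.
9. Pilot goes to Station Beta with the catalyst vial and the fuel sample.
10. Pilot goes back to Station Alpha with the fuel sample.
11. Pilot goes to Station Beta with the fuel sample and the oxidiser.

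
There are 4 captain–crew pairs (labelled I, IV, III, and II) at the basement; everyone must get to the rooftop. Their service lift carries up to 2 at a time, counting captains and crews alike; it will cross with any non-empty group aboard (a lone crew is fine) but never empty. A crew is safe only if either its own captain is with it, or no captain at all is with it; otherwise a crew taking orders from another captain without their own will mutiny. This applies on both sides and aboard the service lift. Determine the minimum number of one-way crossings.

impossible

Following every safe sequence of crossings from the start, the most of the 8 that can be at the rooftop as the service lift arrives there on crossings 1, 3, 5 is 2, 3, 4 respectively; the best ever achieved is 4 of 8.
From crossing 7 on, no configuration arises that was not already reachable earlier: only 44 distinct safe configurations (who is on which side, and where the service lift is) can ever be reached, none of them has everyone across, and every continuation just revisits them. So no valid plan exists.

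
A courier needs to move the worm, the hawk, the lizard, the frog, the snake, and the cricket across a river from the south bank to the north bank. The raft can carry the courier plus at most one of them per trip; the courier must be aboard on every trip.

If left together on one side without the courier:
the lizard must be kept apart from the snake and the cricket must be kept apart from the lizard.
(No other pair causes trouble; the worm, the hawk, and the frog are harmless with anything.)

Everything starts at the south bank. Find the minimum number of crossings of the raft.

13

Counting alone: the courier can take at most 1 across per trip to the north bank, so moving all 6 needs at least 6 loaded trips out, with a return between consecutive ones — at least 11 crossings.
The safety rule pushes this higher. Following every safe sequence of crossings, the most of the 6 that can be at the north bank as the raft arrives there on crossing 11 is 5 — never all 6.
So no plan with fewer than 13 crossings exists, and this one achieves 13:
1. Courier goes to the north bank with the lizard.
2. Courier goes back to the south bank alone.
3. Courier goes to the north bank with the worm.
4. Courier goes back to the south bank alone.
5. Courier goes to the north bank with the hawk.
6. Courier goes back to the south bank alone.
7. Courier goes to the north bank with the frog.
8. Courier goes back to the south bank alone.
9. Courier goes to the north bank with the snake.
10. Courier goes back to the south bank with the lizard.
11. Courier goes to the north bank with the cricket.
12. Courier goes back to the south bank alone.
13. Courier goes to the north bank with the lizard.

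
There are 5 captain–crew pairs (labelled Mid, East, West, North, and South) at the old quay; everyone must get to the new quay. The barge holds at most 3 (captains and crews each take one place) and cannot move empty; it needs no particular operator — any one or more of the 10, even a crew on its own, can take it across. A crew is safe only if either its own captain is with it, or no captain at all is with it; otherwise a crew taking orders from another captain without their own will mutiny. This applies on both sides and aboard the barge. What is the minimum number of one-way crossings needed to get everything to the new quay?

Counting alone: each trip to the new quay takes at most 3 across and each return brings at least 1 back, so after t trips out (and t−1 returns) at most 3t − (t−1) of the 10 are across; that first reaches 10 at t = 5, so at least 9 crossings are needed.
The safety rule pushes this higher. Following every safe sequence of crossings, the most of the 10 that can be at the new quay as the barge arrives there on crossing 9 is 9 — never all 10.
So no plan with fewer than 11 crossings exists, and this one achieves 11:
1. captain Mid and crew Mid cross → the new quay.
2. captain Mid crosses ← the old quay.
3. crew East, crew North, and crew West cross → the new quay.
4. crew Mid crosses ← the old quay.
5. captain East, captain North, and captain West cross → the new quay.
6. captain East and crew East cross ← the old quay.
7. captain East, captain Mid, and captain South cross → the new quay.
8. crew West crosses ← the old quay.
9. crew East and crew Mid cross → the new quay.
10. crew Mid crosses ← the old quay.
11. crew Mid, crew South, and crew West cross → the new quay.

11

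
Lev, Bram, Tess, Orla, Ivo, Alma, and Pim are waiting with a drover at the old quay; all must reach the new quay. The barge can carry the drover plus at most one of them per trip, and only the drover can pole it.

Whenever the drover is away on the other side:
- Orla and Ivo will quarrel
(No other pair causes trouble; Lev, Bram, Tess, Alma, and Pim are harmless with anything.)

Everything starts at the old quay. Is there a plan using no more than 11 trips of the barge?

Counting alone: the drover can take at most 1 across per trip to the new quay, so moving all 7 needs at least 7 loaded trips out, with a return between consecutive ones — at least 13 crossings.
Since 11 < 13, 11 crossings cannot be enough. (The shortest complete plan in fact takes 13:)
1. Drover goes to the new quay with Orla.
2. Drover goes back to the old quay alone.
3. Drover goes to the new quay with Lev.
4. Drover goes back to the old quay alone.
5. Drover goes to the new quay with Bram.
6. Drover goes back to the old quay alone.
7. Drover goes to the new quay with Tess.
8. Drover goes back to the old quay alone.
9. Drover goes to the new quay with Alma.
10. Drover goes back to the old quay alone.
11. Drover goes to the new quay with Pim.
12. Drover goes back to the old quay alone.
13. Drover goes to the new quay with Ivo.

No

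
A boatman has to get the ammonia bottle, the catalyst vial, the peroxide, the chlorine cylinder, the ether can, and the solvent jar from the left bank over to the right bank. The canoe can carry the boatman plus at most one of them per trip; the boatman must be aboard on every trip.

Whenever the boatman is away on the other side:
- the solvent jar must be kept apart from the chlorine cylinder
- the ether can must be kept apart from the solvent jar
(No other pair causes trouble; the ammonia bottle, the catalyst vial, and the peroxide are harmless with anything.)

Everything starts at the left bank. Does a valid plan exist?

1. Boatman goes to the right bank with the solvent jar.  [the left bank: the ammonia bottle, the catalyst vial, the chlorine cylinder, the ether can, the peroxide | the right bank: the solvent jar]
2. Boatman goes back to the left bank alone.  [the left bank: the ammonia bottle, the catalyst vial, the chlorine cylinder, the ether can, the peroxide | the right bank: the solvent jar]
3. Boatman goes to the right bank with the ammonia bottle.  [the left bank: the catalyst vial, the chlorine cylinder, the ether can, the peroxide | the right bank: the ammonia bottle, the solvent jar]
4. Boatman goes back to the left bank alone.  [the left bank: the catalyst vial, the chlorine cylinder, the ether can, the peroxide | the right bank: the ammonia bottle, the solvent jar]
5. Boatman goes to the right bank with the catalyst vial.  [the left bank: the chlorine cylinder, the ether can, the peroxide | the right bank: the ammonia bottle, the catalyst vial, the solvent jar]
6. Boatman goes back to the left bank alone.  [the left bank: the chlorine cylinder, the ether can, the peroxide | the right bank: the ammonia bottle, the catalyst vial, the solvent jar]
7. Boatman goes to the right bank with the peroxide.  [the left bank: the chlorine cylinder, the ether can | the right bank: the ammonia bottle, the catalyst vial, the peroxide, the solvent jar]
8. Boatman goes back to the left bank alone.  [the left bank: the chlorine cylinder, the ether can | the right bank: the ammonia bottle, the catalyst vial, the peroxide, the solvent jar]
9. Boatman goes to the right bank with the chlorine cylinder.  [the left bank: the ether can | the right bank: the ammonia bottle, the catalyst vial, the chlorine cylinder, the peroxide, the solvent jar]
10. Boatman goes back to the left bank with the solvent jar.  [the left bank: the ether can, the solvent jar | the right bank: the ammonia bottle, the catalyst vial, the chlorine cylinder, the peroxide]
11. Boatman goes to the right bank with the ether can.  [the left bank: the solvent jar | the right bank: the ammonia bottle, the catalyst vial, the chlorine cylinder, the ether can, the peroxide]
12. Boatman goes back to the left bank alone.  [the left bank: the solvent jar | the right bank: the ammonia bottle, the catalyst vial, the chlorine cylinder, the ether can, the peroxide]
13. Boatman goes to the right bank with the solvent jar.  [the left bank: — | the right bank: the ammonia bottle, the catalyst vial, the chlorine cylinder, the ether can, the peroxide, the solvent jar]

Yes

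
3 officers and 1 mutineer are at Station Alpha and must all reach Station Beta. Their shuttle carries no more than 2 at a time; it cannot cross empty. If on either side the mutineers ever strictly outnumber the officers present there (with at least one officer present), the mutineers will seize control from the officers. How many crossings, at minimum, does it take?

Counting alone: each trip to Station Beta takes at most 2 across and each return brings at least 1 back, so after t trips out (and t−1 returns) at most 2t − (t−1) of the 4 are across; that first reaches 4 at t = 3, so at least 5 crossings are needed.
The plan below uses exactly 5 crossings, so it is optimal:
1. 1 officer and 1 mutineer → Station Beta.  (Station Alpha: 2O 0M; Station Beta: 1O 1M)
2. 1 mutineer ← Station Alpha.  (Station Alpha: 2O 1M; Station Beta: 1O 0M)
3. 1 officer and 1 mutineer → Station Beta.  (Station Alpha: 1O 0M; Station Beta: 2O 1M)
4. 1 mutineer ← Station Alpha.  (Station Alpha: 1O 1M; Station Beta: 2O 0M)
5. 1 officer and 1 mutineer → Station Beta.  (Station Alpha: 0O 0M; Station Beta: 3O 1M)

5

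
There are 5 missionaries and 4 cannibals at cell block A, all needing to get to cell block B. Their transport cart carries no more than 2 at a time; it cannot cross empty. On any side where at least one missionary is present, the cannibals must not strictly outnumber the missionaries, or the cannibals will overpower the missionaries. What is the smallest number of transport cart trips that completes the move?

Counting alone: each trip to cell block B takes at most 2 across and each return brings at least 1 back, so after t trips out (and t−1 returns) at most 2t − (t−1) of the 9 are across; that first reaches 9 at t = 8, so at least 15 crossings are needed.
The plan below uses exactly 15 crossings, so it is optimal:
1. 2 cannibals → cell block B.  (cell block A: 5M 2C; cell block B: 0M 2C)
2. 1 cannibal ← cell block A.  (cell block A: 5M 3C; cell block B: 0M 1C)
3. 2 cannibals → cell block B.  (cell block A: 5M 1C; cell block B: 0M 3C)
4. 1 cannibal ← cell block A.  (cell block A: 5M 2C; cell block B: 0M 2C)
5. 2 missionaries → cell block B.  (cell block A: 3M 2C; cell block B: 2M 2C)
6. 1 cannibal ← cell block A.  (cell block A: 3M 3C; cell block B: 2M 1C)
7. 1 missionary and 1 cannibal → cell block B.  (cell block A: 2M 2C; cell block B: 3M 2C)
8. 1 missionary ← cell block A.  (cell block A: 3M 2C; cell block B: 2M 2C)
9. 1 missionary and 1 cannibal → cell block B.  (cell block A: 2M 1C; cell block B: 3M 3C)
10. 1 cannibal ← cell block A.  (cell block A: 2M 2C; cell block B: 3M 2C)
11. 1 missionary and 1 cannibal → cell block B.  (cell block A: 1M 1C; cell block B: 4M 3C)
12. 1 missionary ← cell block A.  (cell block A: 2M 1C; cell block B: 3M 3C)
13. 1 missionary and 1 cannibal → cell block B.  (cell block A: 1M 0C; cell block B: 4M 4C)
14. 1 cannibal ← cell block A.  (cell block A: 1M 1C; cell block B: 4M 3C)
15. 1 missionary and 1 cannibal → cell block B.  (cell block A: 0M 0C; cell block B: 5M 4C)

15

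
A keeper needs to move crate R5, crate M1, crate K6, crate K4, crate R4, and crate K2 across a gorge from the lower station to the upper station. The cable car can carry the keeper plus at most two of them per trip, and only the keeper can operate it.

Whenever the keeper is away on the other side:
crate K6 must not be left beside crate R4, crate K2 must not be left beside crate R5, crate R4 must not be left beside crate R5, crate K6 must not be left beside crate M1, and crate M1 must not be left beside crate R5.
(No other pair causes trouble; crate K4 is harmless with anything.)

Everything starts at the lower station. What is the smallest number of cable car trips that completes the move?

7

Counting alone: the keeper can take at most 2 across per trip to the upper station, so moving all 6 needs at least 3 loaded trips out, with a return between consecutive ones — at least 5 crossings.
The safety rule pushes this higher. Following every safe sequence of crossings, the most of the 6 that can be at the upper station as the cable car arrives there on crossing 5 is 5 — never all 6.
So no plan with fewer than 7 crossings exists, and this one achieves 7:
1. Keeper goes to the upper station with crate K6 and crate R5.  [the lower station: crate K2, crate K4, crate M1, crate R4 | the upper station: crate K6, crate R5]
2. Keeper goes back to the lower station alone.  [the lower station: crate K2, crate K4, crate M1, crate R4 | the upper station: crate K6, crate R5]
3. Keeper goes to the upper station with crate K4 and crate M1.  [the lower station: crate K2, crate R4 | the upper station: crate K4, crate K6, crate M1, crate R5]
4. Keeper goes back to the lower station with crate K6 and crate R5.  [the lower station: crate K2, crate K6, crate R4, crate R5 | the upper station: crate K4, crate M1]
5. Keeper goes to the upper station with crate K2 and crate R4.  [the lower station: crate K6, crate R5 | the upper station: crate K2, crate K4, crate M1, crate R4]
6. Keeper goes back to the lower station alone.  [the lower station: crate K6, crate R5 | the upper station: crate K2, crate K4, crate M1, crate R4]
7. Keeper goes to the upper station with crate K6 and crate R5.  [the lower station: — | the upper station: crate K2, crate K4, crate K6, crate M1, crate R4, crate R5]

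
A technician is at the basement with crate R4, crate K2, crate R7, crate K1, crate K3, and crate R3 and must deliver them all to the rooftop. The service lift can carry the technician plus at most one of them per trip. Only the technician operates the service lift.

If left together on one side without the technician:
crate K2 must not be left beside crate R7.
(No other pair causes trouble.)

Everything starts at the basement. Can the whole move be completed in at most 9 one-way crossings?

Counting alone: the technician can take at most 1 across per trip to the rooftop, so moving all 6 needs at least 6 loaded trips out, with a return between consecutive ones — at least 11 crossings.
Since 9 < 11, 9 crossings cannot be enough. (The shortest complete plan in fact takes 11:)
1. Technician goes to the rooftop with crate K2.  [the basement: crate K1, crate K3, crate R3, crate R4, crate R7 | the rooftop: crate K2]
2. Technician goes back to the basement alone.  [the basement: crate K1, crate K3, crate R3, crate R4, crate R7 | the rooftop: crate K2]
3. Technician goes to the rooftop with crate R4.  [the basement: crate K1, crate K3, crate R3, crate R7 | the rooftop: crate K2, crate R4]
4. Technician goes back to the basement alone.  [the basement: crate K1, crate K3, crate R3, crate R7 | the rooftop: crate K2, crate R4]
5. Technician goes to the rooftop with crate K1.  [the basement: crate K3, crate R3, crate R7 | the rooftop: crate K1, crate K2, crate R4]
6. Technician goes back to the basement alone.  [the basement: crate K3, crate R3, crate R7 | the rooftop: crate K1, crate K2, crate R4]
7. Technician goes to the rooftop with crate K3.  [the basement: crate R3, crate R7 | the rooftop: crate K1, crate K2, crate K3, crate R4]
8. Technician goes back to the basement alone.  [the basement: crate R3, crate R7 | the rooftop: crate K1, crate K2, crate K3, crate R4]
9. Technician goes to the rooftop with crate R3.  [the basement: crate R7 | the rooftop: crate K1, crate K2, crate K3, crate R3, crate R4]
10. Technician goes back to the basement alone.  [the basement: crate R7 | the rooftop: crate K1, crate K2, crate K3, crate R3, crate R4]
11. Technician goes to the rooftop with crate R7.  [the basement: — | the rooftop: crate K1, crate K2, crate K3, crate R3, crate R4, crate R7]

No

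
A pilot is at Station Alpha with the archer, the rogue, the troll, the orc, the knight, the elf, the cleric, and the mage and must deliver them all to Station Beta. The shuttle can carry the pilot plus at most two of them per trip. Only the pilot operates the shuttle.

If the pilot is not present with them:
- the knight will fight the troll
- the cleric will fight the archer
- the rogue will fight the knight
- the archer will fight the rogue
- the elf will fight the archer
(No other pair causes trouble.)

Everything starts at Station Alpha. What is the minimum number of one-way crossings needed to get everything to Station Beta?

Counting alone: the pilot can take at most 2 across per trip to Station Beta, so moving all 8 needs at least 4 loaded trips out, with a return between consecutive ones — at least 7 crossings.
The safety rule pushes this higher. Following every safe sequence of crossings, the most of the 8 that can be at Station Beta as the shuttle arrives there on crossing 7 is 7 — never all 8.
So no plan with fewer than 9 crossings exists, and this one achieves 9:
1. Pilot goes to Station Beta with the archer and the knight.
2. Pilot goes back to Station Alpha alone.
3. Pilot goes to Station Beta with the rogue and the troll.
4. Pilot goes back to Station Alpha with the archer and the knight.
5. Pilot goes to Station Beta with the cleric and the elf.
6. Pilot goes back to Station Alpha alone.
7. Pilot goes to Station Beta with the mage and the orc.
8. Pilot goes back to Station Alpha alone.
9. Pilot goes to Station Beta with the archer and the knight.

9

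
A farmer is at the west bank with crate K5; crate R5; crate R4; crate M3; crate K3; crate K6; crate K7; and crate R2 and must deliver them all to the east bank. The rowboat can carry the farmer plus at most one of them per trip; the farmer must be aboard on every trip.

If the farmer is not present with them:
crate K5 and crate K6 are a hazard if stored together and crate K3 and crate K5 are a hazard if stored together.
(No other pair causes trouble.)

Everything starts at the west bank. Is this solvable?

1. Farmer goes to the east bank with crate K5.  [the west bank: crate K3, crate K6, crate K7, crate M3, crate R2, crate R4, crate R5 | the east bank: crate K5]
2. Farmer goes back to the west bank alone.  [the west bank: crate K3, crate K6, crate K7, crate M3, crate R2, crate R4, crate R5 | the east bank: crate K5]
3. Farmer goes to the east bank with crate R5.  [the west bank: crate K3, crate K6, crate K7, crate M3, crate R2, crate R4 | the east bank: crate K5, crate R5]
4. Farmer goes back to the west bank alone.  [the west bank: crate K3, crate K6, crate K7, crate M3, crate R2, crate R4 | the east bank: crate K5, crate R5]
5. Farmer goes to the east bank with crate R4.  [the west bank: crate K3, crate K6, crate K7, crate M3, crate R2 | the east bank: crate K5, crate R4, crate R5]
6. Farmer goes back to the west bank alone.  [the west bank: crate K3, crate K6, crate K7, crate M3, crate R2 | the east bank: crate K5, crate R4, crate R5]
7. Farmer goes to the east bank with crate M3.  [the west bank: crate K3, crate K6, crate K7, crate R2 | the east bank: crate K5, crate M3, crate R4, crate R5]
8. Farmer goes back to the west bank alone.  [the west bank: crate K3, crate K6, crate K7, crate R2 | the east bank: crate K5, crate M3, crate R4, crate R5]
9. Farmer goes to the east bank with crate K3.  [the west bank: crate K6, crate K7, crate R2 | the east bank: crate K3, crate K5, crate M3, crate R4, crate R5]
10. Farmer goes back to the west bank with crate K5.  [the west bank: crate K5, crate K6, crate K7, crate R2 | the east bank: crate K3, crate M3, crate R4, crate R5]
11. Farmer goes to the east bank with crate K6.  [the west bank: crate K5, crate K7, crate R2 | the east bank: crate K3, crate K6, crate M3, crate R4, crate R5]
12. Farmer goes back to the west bank alone.  [the west bank: crate K5, crate K7, crate R2 | the east bank: crate K3, crate K6, crate M3, crate R4, crate R5]
13. Farmer goes to the east bank with crate K7.  [the west bank: crate K5, crate R2 | the east bank: crate K3, crate K6, crate K7, crate M3, crate R4, crate R5]
14. Farmer goes back to the west bank alone.  [the west bank: crate K5, crate R2 | the east bank: crate K3, crate K6, crate K7, crate M3, crate R4, crate R5]
15. Farmer goes to the east bank with crate R2.  [the west bank: crate K5 | the east bank: crate K3, crate K6, crate K7, crate M3, crate R2, crate R4, crate R5]
16. Farmer goes back to the west bank alone.  [the west bank: crate K5 | the east bank: crate K3, crate K6, crate K7, crate M3, crate R2, crate R4, crate R5]
17. Farmer goes to the east bank with crate K5.  [the west bank: — | the east bank: crate K3, crate K5, crate K6, crate K7, crate M3, crate R2, crate R4, crate R5]

Yes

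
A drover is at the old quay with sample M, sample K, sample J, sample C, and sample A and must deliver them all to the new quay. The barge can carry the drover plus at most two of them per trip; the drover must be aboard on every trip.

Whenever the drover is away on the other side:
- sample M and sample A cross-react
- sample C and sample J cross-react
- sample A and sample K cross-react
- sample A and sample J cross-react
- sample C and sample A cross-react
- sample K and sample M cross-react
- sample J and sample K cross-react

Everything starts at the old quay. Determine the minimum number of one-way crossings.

impossible

Whatever the first load, the items left behind include a forbidden pair without the drover. No opening move is safe, so no plan exists.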